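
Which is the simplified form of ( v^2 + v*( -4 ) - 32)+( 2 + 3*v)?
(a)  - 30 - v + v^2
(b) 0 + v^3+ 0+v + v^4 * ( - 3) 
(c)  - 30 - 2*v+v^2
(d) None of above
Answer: a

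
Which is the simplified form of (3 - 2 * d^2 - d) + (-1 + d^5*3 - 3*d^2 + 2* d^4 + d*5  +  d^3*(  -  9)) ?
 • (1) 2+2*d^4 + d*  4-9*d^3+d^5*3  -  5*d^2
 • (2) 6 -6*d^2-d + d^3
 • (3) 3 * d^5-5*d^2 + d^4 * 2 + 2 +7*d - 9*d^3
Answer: 1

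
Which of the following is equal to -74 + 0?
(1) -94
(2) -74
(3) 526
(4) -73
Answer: 2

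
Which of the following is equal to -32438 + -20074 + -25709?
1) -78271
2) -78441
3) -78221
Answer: 3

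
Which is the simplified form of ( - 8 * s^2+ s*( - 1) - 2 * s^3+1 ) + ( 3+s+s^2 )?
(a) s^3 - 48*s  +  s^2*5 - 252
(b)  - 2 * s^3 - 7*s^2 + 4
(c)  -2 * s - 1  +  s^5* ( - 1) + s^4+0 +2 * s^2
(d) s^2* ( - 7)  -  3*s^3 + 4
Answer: b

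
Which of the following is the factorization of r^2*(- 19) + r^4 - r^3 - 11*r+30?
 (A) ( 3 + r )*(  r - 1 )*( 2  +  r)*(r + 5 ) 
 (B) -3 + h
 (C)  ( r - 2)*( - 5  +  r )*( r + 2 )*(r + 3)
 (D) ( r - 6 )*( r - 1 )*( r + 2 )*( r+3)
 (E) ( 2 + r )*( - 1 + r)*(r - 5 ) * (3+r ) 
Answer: E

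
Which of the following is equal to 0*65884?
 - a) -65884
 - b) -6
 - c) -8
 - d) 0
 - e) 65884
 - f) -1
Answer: d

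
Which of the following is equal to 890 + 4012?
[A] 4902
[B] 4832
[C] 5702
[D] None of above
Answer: A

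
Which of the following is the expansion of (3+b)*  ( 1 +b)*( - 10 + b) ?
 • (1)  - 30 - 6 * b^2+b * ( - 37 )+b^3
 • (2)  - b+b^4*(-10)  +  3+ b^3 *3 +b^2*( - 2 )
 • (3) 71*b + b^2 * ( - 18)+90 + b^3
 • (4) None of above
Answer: 1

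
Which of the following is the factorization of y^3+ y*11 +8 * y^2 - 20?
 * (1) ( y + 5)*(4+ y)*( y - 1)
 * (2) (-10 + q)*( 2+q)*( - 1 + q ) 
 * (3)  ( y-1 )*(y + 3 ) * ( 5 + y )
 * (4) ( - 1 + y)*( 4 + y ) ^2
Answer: 1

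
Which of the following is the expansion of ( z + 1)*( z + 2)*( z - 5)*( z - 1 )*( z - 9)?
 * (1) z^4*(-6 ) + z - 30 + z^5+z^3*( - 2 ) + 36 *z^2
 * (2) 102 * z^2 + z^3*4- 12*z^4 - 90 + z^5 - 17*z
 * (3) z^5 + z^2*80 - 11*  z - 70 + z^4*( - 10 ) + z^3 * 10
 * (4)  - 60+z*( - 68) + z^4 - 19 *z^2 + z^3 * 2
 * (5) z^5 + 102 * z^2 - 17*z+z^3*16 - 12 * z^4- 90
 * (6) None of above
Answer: 5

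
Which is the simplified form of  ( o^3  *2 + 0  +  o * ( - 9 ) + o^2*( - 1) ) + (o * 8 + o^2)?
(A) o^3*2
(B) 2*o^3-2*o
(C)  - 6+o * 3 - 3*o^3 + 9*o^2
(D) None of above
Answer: D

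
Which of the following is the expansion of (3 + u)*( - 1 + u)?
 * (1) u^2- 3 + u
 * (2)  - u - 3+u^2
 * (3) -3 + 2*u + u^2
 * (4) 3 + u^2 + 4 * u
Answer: 3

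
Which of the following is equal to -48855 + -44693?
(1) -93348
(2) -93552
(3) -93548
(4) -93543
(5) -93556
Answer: 3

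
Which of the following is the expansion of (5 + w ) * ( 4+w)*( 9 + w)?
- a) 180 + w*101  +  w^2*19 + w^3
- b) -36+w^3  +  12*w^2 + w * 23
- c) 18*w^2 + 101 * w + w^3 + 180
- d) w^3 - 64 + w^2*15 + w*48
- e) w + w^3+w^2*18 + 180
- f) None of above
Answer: c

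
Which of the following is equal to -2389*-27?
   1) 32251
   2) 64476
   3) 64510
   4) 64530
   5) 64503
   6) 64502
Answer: 5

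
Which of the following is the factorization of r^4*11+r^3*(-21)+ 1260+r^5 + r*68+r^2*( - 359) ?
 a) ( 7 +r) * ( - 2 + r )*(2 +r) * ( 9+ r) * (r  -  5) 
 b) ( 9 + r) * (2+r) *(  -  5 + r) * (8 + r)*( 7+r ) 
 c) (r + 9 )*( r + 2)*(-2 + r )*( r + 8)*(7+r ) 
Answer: a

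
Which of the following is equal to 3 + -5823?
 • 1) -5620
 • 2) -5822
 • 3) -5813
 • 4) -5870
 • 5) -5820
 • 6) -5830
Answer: 5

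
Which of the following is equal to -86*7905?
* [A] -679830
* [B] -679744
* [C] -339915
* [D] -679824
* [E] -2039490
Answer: A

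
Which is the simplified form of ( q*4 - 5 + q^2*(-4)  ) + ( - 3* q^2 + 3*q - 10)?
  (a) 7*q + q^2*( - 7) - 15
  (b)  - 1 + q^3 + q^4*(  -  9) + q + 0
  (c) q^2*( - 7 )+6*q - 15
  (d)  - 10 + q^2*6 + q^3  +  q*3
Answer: a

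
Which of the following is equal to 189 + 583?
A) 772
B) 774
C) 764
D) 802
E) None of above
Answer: A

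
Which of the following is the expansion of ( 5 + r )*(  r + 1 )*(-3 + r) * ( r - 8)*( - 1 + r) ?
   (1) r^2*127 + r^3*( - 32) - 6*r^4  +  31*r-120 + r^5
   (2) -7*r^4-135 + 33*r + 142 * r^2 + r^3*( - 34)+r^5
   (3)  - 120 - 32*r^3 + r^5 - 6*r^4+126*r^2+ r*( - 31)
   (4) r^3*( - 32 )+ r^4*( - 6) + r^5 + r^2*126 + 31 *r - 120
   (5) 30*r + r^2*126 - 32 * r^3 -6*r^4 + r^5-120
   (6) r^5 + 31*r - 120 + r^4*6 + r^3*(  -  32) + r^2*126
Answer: 4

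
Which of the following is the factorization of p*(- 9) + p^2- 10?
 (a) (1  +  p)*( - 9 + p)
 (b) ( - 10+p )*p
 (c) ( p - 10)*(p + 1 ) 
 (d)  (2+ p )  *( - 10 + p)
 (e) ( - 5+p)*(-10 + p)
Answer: c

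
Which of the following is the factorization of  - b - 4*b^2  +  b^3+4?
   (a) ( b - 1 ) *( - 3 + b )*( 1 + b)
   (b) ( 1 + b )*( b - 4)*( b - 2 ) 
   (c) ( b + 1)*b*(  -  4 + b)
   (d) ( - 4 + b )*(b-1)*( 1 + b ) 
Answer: d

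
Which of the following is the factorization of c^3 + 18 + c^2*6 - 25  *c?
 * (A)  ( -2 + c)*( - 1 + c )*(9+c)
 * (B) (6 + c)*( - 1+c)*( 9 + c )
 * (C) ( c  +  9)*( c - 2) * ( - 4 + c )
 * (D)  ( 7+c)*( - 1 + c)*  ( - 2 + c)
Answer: A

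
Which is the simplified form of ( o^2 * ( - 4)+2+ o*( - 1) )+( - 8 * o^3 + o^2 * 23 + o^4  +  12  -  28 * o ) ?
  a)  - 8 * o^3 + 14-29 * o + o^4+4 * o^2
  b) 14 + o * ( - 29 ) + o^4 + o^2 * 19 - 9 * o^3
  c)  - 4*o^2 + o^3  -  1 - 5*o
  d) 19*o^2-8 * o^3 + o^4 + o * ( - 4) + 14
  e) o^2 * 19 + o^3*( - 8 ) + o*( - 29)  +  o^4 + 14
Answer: e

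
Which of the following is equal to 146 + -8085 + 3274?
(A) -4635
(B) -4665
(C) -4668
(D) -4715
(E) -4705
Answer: B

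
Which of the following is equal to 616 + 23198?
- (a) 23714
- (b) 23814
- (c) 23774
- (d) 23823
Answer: b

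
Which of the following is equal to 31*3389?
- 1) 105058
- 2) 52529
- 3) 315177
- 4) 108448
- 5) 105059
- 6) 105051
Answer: 5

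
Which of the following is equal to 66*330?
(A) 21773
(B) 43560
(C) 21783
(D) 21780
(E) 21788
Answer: D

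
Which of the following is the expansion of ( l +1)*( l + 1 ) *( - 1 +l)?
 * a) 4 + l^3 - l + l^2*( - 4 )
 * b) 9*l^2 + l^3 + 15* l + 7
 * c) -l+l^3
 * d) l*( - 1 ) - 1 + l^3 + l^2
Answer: d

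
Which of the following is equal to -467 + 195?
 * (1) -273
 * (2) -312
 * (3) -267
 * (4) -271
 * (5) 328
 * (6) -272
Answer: 6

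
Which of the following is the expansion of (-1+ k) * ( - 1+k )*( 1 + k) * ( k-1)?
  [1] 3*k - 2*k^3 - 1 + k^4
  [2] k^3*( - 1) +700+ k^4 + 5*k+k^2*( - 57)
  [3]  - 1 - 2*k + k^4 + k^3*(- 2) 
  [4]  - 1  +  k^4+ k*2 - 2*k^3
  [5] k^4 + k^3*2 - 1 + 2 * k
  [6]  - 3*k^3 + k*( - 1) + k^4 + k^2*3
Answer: 4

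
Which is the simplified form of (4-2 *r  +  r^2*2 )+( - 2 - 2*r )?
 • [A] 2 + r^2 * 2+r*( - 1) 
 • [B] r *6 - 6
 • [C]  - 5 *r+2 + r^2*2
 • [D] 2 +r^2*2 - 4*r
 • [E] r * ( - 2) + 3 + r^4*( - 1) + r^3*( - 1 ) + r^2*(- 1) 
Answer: D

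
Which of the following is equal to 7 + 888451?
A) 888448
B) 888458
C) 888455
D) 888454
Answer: B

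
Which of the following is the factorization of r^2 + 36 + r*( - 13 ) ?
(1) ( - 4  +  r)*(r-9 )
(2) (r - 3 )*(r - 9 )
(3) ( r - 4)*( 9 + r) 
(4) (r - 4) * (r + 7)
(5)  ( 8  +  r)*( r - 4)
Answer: 1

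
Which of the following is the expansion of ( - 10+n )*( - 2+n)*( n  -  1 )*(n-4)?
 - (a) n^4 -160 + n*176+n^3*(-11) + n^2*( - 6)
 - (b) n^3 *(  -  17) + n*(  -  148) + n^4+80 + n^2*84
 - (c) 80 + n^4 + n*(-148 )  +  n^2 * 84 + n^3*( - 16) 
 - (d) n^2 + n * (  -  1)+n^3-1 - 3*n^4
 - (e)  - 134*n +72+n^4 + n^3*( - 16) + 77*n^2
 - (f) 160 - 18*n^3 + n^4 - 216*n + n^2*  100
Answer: b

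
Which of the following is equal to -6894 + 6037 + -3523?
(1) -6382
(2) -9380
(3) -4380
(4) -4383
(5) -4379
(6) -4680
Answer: 3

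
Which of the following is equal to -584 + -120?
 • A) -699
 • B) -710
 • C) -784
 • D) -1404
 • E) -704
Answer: E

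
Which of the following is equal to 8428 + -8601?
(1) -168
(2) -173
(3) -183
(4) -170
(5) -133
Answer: 2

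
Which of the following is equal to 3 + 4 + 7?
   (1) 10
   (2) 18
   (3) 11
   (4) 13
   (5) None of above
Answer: 5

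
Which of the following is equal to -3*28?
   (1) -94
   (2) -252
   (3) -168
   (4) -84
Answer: 4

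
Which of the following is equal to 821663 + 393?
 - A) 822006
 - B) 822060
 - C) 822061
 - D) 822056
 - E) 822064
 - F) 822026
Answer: D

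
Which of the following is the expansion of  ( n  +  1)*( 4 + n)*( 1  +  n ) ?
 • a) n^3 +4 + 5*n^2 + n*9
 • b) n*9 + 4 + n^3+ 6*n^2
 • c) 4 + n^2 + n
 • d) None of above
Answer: b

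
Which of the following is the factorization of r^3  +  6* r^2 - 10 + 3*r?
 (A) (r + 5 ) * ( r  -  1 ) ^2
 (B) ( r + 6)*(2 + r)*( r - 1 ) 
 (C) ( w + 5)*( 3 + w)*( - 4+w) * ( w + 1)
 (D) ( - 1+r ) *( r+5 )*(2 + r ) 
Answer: D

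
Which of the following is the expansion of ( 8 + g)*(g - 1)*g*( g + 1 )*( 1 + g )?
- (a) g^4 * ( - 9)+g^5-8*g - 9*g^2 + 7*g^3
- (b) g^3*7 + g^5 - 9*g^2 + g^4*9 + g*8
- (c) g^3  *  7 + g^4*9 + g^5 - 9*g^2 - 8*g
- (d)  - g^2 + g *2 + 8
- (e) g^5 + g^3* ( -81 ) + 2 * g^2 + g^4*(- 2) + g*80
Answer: c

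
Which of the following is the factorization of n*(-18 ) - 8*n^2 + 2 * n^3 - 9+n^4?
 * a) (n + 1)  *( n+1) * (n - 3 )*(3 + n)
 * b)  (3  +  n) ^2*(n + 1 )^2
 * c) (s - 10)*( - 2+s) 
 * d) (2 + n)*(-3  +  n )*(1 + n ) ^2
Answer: a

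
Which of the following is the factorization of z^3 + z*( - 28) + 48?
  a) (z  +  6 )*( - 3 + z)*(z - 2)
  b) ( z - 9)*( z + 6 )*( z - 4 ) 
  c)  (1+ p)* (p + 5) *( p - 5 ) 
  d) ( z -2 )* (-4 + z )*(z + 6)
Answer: d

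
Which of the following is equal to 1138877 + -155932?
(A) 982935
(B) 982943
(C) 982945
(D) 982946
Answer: C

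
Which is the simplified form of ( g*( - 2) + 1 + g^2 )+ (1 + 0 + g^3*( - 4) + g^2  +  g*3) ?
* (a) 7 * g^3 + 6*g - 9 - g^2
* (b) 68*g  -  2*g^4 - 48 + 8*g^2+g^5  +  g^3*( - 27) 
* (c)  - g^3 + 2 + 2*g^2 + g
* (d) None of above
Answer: d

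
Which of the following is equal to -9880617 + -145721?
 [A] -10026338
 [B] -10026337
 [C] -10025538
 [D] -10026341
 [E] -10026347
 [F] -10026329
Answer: A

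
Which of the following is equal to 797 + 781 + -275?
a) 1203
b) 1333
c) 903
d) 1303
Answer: d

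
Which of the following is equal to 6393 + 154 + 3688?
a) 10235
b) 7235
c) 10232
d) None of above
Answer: a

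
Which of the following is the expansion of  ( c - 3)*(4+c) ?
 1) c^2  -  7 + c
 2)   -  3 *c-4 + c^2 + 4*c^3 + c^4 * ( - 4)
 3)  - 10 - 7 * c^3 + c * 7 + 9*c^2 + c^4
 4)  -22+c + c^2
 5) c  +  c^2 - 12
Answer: 5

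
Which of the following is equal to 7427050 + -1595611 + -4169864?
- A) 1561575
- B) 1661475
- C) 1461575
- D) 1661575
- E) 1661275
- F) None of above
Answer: D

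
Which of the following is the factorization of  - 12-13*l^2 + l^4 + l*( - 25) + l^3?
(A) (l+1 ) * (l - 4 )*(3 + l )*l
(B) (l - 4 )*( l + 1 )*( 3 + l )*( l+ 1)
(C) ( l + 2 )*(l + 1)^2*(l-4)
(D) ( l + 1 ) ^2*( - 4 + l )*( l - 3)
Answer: B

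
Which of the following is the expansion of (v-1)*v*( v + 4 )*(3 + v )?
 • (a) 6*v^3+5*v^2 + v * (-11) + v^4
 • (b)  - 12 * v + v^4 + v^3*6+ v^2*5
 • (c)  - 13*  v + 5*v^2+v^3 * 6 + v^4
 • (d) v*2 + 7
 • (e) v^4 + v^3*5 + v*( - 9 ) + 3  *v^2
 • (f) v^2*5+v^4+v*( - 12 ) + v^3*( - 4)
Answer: b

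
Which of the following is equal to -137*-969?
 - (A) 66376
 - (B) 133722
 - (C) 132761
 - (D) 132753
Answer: D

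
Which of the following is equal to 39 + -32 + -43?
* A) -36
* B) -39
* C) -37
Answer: A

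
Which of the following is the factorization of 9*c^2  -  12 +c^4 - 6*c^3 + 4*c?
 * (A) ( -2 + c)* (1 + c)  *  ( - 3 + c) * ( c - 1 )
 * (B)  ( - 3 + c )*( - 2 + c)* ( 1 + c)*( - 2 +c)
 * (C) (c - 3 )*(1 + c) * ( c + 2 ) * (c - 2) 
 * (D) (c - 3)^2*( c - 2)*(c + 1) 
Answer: B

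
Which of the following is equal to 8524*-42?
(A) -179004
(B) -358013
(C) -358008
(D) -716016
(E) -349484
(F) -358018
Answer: C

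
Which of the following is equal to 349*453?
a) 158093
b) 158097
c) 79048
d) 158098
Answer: b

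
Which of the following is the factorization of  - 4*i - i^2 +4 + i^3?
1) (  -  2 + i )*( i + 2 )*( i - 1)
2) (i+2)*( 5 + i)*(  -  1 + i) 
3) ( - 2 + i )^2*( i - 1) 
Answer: 1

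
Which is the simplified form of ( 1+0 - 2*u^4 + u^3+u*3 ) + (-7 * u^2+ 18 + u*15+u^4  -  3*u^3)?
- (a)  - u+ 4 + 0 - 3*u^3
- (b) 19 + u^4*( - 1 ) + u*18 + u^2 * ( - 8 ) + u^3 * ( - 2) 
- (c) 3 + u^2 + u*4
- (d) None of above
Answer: d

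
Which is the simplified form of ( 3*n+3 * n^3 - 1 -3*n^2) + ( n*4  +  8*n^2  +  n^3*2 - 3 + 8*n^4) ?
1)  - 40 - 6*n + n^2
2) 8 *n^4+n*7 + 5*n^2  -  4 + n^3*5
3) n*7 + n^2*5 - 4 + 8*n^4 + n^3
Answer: 2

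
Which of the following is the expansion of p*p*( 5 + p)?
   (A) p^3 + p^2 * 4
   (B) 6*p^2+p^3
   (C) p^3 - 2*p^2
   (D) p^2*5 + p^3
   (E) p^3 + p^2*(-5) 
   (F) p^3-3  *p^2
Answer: D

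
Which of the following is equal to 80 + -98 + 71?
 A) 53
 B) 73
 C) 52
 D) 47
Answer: A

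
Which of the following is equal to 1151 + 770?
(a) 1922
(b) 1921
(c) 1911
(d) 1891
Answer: b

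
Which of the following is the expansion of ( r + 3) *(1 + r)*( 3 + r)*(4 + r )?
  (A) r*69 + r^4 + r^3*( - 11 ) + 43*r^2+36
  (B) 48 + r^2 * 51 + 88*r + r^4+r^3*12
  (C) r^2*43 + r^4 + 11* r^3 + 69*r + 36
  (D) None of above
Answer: C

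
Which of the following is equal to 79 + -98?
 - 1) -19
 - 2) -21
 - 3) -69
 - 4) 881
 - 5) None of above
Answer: 1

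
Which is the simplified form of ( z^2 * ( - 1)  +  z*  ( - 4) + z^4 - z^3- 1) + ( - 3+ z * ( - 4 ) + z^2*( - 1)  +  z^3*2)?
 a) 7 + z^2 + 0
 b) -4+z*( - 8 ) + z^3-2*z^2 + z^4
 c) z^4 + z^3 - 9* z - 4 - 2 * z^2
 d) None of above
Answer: b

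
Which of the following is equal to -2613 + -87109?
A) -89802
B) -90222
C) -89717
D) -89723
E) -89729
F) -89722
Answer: F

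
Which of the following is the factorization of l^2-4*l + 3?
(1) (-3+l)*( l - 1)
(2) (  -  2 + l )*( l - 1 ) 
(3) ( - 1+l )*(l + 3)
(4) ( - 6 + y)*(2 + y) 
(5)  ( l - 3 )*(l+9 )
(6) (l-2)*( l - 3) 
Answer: 1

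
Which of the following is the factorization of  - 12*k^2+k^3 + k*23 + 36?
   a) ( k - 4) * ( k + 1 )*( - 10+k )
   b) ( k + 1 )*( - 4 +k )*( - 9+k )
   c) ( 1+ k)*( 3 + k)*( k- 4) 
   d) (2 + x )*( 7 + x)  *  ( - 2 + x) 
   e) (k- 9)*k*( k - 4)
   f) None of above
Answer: b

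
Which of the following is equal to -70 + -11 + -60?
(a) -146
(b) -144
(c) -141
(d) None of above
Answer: c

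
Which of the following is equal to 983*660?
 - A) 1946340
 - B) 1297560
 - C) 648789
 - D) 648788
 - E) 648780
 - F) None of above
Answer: E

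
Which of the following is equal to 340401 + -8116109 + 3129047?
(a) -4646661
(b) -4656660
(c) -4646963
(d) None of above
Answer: a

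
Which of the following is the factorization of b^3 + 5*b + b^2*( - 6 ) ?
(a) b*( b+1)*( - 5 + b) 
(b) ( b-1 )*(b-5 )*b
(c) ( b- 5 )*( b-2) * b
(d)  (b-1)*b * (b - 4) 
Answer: b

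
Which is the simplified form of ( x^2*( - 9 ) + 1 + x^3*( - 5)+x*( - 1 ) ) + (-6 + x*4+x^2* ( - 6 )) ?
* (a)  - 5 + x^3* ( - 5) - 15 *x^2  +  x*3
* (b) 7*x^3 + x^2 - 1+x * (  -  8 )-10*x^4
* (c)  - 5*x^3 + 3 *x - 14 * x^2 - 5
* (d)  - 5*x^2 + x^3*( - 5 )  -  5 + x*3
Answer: a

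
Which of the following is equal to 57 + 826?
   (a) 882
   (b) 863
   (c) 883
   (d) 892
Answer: c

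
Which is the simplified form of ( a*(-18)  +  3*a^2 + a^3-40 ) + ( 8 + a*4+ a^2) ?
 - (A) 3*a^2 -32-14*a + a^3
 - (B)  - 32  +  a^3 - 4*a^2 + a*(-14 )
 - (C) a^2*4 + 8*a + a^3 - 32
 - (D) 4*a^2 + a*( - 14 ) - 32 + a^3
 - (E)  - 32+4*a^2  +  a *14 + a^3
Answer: D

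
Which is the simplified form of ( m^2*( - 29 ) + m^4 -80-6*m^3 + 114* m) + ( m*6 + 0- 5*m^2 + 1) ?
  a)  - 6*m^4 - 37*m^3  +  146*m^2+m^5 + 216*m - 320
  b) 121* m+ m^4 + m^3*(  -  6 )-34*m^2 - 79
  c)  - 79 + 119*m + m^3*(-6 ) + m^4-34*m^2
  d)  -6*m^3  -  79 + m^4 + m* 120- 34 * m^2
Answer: d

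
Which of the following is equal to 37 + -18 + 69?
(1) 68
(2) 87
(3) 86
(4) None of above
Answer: 4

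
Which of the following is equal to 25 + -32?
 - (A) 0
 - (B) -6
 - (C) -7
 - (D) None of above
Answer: C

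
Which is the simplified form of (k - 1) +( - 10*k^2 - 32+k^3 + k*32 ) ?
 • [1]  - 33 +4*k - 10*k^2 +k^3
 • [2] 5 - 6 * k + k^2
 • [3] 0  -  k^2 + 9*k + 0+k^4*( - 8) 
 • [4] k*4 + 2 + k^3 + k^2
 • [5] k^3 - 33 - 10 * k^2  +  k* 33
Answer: 5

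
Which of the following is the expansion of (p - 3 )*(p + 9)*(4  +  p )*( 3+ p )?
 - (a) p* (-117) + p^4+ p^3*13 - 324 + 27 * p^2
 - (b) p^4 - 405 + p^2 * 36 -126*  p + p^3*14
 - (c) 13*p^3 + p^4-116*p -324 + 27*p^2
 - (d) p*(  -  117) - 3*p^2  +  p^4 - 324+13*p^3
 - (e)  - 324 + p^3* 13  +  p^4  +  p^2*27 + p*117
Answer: a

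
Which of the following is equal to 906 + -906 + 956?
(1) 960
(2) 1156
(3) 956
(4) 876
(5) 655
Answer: 3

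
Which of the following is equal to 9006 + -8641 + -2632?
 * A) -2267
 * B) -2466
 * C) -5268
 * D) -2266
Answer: A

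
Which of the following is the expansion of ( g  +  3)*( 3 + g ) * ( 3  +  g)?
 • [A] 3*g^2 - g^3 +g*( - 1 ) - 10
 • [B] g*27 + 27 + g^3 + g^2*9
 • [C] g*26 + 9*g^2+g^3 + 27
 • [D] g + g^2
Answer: B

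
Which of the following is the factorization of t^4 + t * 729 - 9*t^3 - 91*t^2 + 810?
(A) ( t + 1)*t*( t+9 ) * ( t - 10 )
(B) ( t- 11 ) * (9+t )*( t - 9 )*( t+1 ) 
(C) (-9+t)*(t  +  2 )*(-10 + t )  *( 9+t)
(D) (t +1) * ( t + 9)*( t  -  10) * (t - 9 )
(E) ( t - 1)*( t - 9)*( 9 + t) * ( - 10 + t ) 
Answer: D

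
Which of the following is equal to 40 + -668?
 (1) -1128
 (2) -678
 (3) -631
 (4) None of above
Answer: 4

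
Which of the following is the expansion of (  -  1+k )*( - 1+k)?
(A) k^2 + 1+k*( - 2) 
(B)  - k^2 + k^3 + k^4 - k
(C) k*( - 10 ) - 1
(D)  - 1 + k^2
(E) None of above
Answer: A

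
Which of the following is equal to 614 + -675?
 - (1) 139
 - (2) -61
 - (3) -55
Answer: 2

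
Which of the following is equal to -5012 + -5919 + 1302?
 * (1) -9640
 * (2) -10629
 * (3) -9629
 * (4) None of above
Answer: 3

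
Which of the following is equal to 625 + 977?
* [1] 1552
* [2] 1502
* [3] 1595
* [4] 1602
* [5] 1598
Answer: 4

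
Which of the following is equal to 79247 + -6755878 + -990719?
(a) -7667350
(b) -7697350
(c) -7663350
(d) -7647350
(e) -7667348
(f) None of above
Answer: a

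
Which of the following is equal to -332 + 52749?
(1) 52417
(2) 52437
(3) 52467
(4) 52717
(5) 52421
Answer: 1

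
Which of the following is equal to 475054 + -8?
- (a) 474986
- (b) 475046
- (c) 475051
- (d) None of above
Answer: b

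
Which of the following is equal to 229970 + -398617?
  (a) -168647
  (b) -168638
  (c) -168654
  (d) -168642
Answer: a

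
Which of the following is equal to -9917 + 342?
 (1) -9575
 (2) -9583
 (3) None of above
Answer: 1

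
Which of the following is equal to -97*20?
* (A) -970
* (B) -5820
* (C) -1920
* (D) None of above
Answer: D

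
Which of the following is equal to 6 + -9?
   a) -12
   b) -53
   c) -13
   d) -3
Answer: d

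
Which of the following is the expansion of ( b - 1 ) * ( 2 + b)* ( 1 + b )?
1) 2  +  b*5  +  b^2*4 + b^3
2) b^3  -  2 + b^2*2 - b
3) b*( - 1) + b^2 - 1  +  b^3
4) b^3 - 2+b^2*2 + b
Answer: 2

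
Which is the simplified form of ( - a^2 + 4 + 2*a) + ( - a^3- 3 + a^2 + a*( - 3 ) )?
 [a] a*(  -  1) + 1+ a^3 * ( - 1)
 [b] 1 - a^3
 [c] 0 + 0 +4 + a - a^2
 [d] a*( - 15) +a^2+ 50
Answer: a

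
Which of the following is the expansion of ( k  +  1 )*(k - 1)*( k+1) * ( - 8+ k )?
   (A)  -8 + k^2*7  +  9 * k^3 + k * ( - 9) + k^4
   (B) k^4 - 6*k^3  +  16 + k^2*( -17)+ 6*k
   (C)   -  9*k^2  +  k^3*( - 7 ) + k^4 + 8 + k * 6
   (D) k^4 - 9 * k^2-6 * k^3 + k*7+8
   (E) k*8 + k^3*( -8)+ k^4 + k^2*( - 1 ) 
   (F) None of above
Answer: F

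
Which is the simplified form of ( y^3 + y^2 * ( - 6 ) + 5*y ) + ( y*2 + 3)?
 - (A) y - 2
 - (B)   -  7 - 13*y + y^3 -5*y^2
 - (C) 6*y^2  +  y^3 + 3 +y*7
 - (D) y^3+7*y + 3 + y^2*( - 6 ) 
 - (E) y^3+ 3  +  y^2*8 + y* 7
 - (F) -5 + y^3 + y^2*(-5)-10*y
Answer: D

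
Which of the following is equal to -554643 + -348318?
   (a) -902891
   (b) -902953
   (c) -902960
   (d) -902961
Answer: d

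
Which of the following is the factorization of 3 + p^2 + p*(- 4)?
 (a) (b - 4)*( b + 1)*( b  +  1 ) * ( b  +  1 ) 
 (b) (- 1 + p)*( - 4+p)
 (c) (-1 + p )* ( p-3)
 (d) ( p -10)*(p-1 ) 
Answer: c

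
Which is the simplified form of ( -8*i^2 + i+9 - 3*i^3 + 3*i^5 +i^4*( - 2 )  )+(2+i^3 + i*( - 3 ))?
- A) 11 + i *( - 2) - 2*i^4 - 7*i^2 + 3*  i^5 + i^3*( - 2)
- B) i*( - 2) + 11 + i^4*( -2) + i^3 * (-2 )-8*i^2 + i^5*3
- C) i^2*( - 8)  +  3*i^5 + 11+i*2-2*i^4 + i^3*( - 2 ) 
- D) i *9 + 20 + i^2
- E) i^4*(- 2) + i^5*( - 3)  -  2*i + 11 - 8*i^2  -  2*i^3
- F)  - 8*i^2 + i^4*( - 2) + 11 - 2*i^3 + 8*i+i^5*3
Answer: B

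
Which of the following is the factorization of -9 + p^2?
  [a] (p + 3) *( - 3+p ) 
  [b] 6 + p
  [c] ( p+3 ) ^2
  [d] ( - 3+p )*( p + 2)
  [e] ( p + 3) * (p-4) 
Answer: a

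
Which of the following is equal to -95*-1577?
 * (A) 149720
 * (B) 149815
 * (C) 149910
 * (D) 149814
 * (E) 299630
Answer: B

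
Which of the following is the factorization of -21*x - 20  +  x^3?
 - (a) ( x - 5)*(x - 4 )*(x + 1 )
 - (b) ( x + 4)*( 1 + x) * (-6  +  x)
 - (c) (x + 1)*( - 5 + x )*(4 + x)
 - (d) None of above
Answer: c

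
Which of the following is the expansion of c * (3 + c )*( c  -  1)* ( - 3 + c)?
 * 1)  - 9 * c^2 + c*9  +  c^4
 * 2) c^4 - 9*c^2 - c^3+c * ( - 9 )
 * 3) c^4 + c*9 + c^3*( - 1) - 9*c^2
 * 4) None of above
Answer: 3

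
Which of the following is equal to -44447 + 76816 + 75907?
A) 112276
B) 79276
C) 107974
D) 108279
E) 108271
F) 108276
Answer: F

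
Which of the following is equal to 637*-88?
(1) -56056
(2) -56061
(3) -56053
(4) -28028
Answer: 1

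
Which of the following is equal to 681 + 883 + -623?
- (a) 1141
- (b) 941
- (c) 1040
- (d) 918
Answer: b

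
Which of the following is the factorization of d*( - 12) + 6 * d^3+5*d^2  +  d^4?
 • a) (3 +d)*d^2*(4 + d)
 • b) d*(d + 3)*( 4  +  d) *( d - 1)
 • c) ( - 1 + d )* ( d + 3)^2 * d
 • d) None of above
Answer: b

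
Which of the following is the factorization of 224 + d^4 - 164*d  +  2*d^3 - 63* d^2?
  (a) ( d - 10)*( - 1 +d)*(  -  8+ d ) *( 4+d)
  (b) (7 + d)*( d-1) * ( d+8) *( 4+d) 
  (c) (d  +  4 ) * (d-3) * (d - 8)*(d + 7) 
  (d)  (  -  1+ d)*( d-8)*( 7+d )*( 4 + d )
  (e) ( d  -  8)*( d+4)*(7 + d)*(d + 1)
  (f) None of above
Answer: d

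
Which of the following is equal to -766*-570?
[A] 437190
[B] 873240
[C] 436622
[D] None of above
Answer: D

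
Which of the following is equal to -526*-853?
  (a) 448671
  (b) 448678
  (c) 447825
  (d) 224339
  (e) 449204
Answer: b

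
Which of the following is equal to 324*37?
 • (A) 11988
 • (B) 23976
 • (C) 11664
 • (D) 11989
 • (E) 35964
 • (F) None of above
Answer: A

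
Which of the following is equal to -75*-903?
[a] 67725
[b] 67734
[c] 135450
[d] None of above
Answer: a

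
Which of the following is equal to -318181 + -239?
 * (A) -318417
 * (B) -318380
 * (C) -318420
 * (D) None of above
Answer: C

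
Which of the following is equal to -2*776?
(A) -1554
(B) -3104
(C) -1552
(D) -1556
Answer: C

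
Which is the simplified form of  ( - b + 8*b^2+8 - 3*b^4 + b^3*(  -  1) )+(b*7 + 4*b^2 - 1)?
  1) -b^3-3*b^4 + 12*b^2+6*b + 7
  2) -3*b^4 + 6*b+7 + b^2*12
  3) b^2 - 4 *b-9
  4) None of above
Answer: 1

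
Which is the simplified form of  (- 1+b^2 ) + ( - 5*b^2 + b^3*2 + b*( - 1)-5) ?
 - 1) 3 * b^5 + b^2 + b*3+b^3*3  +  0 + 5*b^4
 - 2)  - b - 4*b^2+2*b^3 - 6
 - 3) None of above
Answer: 2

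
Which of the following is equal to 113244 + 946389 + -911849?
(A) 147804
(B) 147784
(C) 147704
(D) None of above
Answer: B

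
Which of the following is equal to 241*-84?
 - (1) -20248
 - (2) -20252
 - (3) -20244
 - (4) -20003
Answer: 3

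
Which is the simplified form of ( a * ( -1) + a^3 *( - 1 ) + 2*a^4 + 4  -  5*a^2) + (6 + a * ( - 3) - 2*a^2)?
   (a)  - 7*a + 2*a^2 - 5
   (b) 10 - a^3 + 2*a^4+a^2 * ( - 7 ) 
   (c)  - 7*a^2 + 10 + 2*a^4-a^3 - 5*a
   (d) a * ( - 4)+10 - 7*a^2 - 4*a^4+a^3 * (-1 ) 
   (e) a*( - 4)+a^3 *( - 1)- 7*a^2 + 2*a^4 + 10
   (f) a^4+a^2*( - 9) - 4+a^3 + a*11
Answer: e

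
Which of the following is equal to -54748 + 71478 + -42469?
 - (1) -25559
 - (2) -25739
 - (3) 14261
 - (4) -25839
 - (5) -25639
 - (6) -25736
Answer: 2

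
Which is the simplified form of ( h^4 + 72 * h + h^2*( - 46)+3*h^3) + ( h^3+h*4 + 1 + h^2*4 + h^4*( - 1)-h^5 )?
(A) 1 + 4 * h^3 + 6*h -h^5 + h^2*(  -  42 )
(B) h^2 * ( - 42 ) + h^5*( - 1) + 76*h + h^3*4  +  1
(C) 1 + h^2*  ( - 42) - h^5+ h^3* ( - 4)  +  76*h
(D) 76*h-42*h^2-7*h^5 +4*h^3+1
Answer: B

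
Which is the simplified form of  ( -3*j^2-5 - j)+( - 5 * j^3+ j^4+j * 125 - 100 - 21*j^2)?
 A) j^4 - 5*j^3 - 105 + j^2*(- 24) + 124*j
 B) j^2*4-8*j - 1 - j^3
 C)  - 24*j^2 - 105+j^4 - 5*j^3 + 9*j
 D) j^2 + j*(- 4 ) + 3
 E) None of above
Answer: A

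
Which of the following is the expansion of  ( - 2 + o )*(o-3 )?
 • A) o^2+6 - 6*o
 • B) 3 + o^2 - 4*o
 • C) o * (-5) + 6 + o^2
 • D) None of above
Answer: C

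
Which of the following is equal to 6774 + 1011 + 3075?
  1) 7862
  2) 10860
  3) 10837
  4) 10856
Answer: 2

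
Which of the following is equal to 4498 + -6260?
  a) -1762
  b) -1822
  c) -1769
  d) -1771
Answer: a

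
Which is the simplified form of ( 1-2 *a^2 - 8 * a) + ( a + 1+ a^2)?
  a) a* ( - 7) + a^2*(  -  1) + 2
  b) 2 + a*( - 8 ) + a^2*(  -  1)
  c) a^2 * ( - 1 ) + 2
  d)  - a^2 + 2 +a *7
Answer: a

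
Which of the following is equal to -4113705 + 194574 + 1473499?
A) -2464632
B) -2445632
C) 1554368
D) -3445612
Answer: B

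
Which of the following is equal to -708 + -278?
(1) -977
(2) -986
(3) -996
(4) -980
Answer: 2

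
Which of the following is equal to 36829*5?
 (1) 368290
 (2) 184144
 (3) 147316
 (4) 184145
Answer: 4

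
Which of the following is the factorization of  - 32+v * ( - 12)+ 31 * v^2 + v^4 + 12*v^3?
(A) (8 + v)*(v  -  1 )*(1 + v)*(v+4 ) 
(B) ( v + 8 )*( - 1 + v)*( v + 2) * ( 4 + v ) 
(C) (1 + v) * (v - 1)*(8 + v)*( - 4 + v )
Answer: A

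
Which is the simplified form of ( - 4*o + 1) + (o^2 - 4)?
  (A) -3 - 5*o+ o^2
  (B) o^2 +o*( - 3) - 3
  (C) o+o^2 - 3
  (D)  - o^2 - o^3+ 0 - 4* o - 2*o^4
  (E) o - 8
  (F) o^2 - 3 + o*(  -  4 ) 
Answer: F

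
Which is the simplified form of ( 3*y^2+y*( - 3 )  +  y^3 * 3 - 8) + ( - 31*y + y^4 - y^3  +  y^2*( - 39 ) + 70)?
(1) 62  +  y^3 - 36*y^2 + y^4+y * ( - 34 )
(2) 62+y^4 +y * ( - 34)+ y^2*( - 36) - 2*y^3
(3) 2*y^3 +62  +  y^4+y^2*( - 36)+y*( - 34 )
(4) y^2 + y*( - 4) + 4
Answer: 3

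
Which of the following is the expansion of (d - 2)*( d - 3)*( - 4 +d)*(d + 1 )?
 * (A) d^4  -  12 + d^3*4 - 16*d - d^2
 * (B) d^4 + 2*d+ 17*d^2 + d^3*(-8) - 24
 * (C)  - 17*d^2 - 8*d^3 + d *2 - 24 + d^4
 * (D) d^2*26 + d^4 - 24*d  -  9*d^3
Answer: B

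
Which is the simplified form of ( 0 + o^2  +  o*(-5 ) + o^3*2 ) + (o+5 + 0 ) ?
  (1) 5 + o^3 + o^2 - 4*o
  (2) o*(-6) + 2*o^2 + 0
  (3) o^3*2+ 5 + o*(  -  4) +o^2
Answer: 3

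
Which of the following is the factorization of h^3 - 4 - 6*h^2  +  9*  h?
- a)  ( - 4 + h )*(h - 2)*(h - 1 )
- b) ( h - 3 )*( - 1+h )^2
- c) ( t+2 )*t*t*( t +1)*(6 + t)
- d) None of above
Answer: d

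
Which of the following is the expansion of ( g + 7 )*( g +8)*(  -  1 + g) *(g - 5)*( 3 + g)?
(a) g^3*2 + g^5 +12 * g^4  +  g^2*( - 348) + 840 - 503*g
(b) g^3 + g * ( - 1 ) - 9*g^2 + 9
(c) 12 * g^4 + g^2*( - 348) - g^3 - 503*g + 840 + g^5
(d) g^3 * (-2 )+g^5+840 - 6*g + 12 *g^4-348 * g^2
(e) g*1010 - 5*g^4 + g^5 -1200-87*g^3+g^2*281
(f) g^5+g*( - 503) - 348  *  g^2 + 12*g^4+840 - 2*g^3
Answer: f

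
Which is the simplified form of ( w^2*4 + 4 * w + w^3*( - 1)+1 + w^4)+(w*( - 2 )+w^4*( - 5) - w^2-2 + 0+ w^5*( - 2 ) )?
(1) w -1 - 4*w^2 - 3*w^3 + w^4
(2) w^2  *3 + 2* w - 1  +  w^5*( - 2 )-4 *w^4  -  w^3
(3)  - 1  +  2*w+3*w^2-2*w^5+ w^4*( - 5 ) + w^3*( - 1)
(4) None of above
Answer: 2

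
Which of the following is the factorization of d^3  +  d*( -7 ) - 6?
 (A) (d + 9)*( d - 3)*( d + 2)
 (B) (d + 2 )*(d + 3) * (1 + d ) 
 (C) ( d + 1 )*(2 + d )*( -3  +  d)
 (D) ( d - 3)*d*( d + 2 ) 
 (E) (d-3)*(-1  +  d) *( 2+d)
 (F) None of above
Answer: C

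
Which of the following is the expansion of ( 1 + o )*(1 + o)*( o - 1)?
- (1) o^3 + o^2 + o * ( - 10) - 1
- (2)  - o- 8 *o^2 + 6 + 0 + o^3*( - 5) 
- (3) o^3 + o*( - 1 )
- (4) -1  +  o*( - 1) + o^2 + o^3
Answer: 4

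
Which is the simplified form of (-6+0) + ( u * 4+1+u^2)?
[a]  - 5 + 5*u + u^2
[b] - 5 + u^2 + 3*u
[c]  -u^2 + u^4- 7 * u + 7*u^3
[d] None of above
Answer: d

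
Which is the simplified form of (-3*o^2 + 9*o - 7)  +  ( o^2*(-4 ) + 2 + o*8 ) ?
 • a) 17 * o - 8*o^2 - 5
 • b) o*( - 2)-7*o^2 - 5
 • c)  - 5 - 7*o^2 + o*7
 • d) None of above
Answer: d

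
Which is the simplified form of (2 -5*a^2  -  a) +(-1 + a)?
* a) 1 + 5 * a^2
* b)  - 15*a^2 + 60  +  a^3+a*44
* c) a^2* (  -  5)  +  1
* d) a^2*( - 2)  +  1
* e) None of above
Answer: c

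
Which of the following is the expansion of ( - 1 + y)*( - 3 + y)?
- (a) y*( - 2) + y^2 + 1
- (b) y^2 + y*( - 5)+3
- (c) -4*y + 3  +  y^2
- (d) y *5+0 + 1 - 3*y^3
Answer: c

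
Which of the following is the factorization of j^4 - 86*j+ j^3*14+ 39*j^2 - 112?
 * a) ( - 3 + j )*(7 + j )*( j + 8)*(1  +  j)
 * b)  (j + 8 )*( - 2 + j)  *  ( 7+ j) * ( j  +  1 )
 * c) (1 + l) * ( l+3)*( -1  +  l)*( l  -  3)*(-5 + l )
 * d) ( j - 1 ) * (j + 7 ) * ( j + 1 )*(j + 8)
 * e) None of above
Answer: b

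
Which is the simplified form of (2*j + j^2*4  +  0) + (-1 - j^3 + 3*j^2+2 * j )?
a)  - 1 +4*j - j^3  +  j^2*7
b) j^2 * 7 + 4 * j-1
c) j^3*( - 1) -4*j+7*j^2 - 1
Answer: a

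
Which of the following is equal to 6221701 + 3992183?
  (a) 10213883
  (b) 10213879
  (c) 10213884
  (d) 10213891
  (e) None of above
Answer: c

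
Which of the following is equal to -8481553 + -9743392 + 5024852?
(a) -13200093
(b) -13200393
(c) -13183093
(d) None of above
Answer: a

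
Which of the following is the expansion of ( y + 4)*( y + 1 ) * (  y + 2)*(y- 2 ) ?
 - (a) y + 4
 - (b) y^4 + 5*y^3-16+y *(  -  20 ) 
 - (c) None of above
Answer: b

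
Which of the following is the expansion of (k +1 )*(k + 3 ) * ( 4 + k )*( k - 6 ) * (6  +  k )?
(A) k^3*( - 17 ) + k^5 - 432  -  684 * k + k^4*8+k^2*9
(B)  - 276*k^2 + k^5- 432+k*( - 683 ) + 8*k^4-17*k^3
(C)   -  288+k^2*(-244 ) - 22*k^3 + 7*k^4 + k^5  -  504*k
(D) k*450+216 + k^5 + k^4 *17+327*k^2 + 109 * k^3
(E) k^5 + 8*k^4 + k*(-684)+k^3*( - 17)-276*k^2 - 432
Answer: E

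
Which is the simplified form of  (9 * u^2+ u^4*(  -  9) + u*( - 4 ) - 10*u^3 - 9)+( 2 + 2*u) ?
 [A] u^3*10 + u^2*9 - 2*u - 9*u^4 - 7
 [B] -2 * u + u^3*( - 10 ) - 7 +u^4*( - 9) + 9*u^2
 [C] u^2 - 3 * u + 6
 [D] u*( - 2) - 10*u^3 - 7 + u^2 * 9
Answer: B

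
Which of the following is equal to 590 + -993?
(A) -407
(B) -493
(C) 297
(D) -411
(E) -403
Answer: E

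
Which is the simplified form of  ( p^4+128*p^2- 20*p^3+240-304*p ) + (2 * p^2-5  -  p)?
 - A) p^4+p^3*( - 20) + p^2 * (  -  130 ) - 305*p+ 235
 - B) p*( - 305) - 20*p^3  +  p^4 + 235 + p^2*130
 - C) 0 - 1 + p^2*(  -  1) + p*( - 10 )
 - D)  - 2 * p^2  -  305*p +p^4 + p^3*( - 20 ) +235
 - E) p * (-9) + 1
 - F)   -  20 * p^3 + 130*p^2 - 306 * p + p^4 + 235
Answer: B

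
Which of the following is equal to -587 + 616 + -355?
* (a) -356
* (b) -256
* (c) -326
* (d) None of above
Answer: c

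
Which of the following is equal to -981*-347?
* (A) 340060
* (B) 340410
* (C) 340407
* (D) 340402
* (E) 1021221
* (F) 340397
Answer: C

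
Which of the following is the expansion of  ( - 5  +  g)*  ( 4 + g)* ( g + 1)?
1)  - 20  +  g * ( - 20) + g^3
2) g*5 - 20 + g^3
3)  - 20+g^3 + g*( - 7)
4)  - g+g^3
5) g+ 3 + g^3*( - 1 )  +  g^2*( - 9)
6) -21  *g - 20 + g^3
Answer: 6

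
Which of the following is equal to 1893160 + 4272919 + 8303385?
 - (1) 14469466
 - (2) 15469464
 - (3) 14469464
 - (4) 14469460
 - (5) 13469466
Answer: 3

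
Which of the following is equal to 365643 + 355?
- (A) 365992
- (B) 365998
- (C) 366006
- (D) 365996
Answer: B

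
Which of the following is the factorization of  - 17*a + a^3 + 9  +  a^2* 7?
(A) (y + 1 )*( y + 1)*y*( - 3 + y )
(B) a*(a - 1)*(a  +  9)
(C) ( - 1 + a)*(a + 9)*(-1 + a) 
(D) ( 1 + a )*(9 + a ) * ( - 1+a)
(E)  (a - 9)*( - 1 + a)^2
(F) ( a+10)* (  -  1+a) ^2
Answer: C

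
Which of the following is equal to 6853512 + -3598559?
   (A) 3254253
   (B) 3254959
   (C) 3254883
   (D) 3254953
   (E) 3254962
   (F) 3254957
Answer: D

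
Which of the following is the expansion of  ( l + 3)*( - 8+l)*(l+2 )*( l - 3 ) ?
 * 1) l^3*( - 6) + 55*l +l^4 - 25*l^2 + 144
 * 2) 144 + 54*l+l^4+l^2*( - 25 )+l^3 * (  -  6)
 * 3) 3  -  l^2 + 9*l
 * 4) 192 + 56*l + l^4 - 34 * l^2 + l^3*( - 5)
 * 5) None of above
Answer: 2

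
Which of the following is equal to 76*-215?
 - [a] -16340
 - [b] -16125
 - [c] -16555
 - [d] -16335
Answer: a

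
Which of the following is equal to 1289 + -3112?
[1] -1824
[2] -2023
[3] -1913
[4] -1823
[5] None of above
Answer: 4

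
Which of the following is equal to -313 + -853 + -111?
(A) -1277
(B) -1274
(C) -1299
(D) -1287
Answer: A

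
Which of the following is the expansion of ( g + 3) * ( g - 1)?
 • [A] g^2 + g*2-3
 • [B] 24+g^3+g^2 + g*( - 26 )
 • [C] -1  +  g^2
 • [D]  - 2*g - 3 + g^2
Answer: A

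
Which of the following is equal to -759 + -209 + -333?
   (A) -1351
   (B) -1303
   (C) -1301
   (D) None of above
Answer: C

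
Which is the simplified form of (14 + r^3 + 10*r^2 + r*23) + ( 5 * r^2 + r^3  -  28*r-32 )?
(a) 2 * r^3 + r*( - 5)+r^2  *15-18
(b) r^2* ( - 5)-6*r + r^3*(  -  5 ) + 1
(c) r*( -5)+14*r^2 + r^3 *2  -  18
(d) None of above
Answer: a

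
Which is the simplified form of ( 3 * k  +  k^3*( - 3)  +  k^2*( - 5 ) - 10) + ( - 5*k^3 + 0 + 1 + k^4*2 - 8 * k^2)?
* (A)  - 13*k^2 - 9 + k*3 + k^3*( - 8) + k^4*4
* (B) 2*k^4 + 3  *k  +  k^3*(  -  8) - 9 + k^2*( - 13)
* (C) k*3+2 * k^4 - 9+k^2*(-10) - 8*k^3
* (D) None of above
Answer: B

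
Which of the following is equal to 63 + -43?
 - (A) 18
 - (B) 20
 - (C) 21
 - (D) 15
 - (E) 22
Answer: B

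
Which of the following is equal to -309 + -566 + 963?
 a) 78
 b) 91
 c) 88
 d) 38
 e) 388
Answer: c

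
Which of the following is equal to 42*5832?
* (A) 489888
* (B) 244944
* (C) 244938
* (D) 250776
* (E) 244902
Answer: B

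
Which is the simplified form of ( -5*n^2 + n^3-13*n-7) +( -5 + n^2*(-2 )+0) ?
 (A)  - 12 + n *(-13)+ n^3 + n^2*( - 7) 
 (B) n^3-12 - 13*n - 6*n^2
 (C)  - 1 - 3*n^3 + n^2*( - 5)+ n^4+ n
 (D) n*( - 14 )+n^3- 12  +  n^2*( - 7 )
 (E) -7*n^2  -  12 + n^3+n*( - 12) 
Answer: A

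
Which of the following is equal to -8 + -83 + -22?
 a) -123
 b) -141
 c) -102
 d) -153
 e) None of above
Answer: e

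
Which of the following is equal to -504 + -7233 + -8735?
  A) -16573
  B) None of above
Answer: B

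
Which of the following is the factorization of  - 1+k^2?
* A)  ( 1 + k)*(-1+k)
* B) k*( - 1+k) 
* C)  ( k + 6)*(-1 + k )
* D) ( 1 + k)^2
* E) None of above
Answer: A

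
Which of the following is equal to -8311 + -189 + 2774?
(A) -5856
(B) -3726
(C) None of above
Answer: C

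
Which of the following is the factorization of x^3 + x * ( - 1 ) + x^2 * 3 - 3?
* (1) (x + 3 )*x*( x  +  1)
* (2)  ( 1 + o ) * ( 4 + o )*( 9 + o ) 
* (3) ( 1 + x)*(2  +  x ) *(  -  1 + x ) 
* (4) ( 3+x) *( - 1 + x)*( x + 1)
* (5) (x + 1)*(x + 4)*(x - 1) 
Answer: 4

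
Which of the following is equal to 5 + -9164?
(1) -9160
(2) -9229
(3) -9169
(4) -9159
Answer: 4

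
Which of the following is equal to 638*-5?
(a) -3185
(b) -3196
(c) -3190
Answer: c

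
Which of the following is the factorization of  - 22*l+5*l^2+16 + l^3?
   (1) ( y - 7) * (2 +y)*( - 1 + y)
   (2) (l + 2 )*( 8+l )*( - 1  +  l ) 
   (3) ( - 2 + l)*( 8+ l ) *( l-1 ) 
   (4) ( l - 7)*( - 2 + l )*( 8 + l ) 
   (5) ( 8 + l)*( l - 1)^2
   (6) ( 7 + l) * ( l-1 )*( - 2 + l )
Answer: 3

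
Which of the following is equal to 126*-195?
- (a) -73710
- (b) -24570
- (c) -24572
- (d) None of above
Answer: b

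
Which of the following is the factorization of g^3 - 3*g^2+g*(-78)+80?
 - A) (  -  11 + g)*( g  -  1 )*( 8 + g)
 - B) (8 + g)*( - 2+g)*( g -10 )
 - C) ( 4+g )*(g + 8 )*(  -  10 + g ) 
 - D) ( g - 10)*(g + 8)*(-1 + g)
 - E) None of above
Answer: D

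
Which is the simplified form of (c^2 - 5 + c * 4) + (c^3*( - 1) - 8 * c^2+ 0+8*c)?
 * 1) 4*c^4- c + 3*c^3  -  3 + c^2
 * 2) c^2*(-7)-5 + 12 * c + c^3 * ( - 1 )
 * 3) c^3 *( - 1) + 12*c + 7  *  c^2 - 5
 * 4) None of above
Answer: 2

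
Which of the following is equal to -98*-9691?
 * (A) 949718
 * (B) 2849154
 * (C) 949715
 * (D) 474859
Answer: A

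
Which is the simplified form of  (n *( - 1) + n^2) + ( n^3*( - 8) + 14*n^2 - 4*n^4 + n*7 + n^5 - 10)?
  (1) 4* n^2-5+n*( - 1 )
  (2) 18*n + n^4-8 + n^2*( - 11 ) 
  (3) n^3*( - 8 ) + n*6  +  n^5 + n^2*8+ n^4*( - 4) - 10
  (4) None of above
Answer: 4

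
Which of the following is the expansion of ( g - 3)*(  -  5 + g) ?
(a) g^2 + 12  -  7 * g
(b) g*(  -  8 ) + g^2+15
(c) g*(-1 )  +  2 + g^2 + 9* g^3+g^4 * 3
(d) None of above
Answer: b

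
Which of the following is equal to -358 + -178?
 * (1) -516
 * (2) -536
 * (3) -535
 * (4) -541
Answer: 2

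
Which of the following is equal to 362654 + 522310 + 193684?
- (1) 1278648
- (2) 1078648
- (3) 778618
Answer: 2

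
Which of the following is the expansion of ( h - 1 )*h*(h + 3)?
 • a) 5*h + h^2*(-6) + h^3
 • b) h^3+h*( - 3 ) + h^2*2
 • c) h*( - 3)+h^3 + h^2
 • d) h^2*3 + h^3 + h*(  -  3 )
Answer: b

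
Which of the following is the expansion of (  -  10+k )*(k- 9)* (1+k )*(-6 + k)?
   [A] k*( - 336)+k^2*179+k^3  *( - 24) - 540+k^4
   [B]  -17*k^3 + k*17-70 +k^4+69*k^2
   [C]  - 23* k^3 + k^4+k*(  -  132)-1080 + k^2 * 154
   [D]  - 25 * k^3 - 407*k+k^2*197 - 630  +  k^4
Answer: A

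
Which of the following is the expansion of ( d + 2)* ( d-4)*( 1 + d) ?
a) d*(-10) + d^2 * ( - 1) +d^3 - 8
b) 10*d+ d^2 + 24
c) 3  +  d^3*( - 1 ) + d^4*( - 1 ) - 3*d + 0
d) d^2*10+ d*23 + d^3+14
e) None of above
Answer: a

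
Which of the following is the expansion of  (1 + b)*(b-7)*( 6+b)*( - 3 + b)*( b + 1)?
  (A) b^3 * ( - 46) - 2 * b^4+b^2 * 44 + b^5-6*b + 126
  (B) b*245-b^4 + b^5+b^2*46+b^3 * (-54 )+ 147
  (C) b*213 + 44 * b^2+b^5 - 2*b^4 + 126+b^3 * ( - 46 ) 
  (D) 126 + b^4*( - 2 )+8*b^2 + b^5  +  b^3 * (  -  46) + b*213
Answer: C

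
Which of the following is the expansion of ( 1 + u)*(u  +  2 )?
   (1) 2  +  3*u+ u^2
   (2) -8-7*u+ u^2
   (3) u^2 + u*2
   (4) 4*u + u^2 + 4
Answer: 1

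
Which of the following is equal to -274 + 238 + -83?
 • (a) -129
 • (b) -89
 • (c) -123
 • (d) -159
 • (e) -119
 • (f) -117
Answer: e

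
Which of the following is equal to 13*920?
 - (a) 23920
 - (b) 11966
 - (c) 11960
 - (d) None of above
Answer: c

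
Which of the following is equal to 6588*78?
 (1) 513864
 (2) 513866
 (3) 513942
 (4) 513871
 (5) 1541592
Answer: 1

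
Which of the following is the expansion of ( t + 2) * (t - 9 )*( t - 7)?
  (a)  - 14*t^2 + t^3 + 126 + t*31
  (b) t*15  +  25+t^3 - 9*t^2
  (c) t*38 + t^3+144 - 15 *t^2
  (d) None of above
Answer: a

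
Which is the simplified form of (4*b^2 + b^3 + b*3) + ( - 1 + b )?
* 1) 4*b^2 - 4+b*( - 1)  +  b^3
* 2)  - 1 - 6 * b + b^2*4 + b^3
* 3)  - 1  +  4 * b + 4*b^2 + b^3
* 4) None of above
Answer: 3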